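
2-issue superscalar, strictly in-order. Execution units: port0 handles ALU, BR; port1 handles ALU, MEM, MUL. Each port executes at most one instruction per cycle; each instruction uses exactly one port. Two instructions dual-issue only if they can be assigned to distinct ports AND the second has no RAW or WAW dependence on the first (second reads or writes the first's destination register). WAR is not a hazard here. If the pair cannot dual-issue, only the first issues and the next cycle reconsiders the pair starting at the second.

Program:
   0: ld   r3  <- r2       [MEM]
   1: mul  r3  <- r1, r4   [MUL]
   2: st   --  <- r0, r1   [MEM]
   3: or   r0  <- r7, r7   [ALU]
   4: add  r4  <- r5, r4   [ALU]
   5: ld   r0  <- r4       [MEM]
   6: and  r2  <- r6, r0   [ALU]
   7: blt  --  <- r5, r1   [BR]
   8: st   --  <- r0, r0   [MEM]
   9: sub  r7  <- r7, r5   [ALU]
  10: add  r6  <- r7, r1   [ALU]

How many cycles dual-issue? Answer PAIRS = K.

c0: i0 ld  no-port MEM/MUL
c1: i1 mul  no-port MUL/MEM
c2: i2+i3 st;or  dual
c3: i4 add  RAW r4
c4: i5 ld  RAW r0
c5: i6+i7 and;blt  dual
c6: i8+i9 st;sub  dual
c7: i10 add  tail

PAIRS = 3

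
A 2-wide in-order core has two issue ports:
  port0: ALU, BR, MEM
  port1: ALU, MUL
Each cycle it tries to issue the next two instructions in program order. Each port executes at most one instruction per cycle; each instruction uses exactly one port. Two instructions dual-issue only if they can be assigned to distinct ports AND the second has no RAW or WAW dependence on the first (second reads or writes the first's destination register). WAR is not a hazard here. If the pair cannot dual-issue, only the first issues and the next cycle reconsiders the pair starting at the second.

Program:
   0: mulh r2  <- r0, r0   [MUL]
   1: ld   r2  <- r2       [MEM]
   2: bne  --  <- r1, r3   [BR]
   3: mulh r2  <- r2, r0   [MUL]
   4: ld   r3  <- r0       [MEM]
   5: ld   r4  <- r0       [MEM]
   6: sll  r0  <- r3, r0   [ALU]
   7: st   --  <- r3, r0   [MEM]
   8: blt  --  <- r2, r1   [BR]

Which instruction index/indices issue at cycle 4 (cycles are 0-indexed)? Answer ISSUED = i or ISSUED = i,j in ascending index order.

c0: i0 mulh  RAW+WAW r2
c1: i1 ld  no-port MEM/BR
c2: i2+i3 bne+mulh  pair
c3: i4 ld  no-port MEM/MEM
c4: i5+i6 ld+sll  pair
c5: i7 st  no-port MEM/BR
c6: i8 blt  tail

ISSUED = 5,6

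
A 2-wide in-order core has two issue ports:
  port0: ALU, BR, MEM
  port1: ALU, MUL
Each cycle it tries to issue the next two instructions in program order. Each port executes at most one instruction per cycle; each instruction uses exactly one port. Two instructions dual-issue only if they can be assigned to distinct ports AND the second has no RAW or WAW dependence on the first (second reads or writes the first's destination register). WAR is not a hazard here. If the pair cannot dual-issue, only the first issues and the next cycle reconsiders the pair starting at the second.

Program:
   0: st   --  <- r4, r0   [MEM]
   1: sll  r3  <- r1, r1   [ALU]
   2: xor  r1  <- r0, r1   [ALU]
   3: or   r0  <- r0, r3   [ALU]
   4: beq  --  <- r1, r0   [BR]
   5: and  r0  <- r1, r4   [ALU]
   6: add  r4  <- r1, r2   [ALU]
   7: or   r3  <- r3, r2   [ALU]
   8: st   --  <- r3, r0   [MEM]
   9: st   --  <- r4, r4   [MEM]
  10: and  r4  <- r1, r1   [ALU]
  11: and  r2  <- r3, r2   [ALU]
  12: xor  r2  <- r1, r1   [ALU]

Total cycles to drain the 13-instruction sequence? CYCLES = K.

#0 head=0: st/sll i0&i1 dual
#1 head=2: xor/or i2&i3 dual
#2 head=4: beq/and i4&i5 dual
#3 head=6: add/or i6&i7 dual
#4 head=8: st i8 no-port MEM/MEM
#5 head=9: st/and i9&i10 dual
#6 head=11: and i11 WAW r2
#7 head=12: xor i12 tail

CYCLES = 8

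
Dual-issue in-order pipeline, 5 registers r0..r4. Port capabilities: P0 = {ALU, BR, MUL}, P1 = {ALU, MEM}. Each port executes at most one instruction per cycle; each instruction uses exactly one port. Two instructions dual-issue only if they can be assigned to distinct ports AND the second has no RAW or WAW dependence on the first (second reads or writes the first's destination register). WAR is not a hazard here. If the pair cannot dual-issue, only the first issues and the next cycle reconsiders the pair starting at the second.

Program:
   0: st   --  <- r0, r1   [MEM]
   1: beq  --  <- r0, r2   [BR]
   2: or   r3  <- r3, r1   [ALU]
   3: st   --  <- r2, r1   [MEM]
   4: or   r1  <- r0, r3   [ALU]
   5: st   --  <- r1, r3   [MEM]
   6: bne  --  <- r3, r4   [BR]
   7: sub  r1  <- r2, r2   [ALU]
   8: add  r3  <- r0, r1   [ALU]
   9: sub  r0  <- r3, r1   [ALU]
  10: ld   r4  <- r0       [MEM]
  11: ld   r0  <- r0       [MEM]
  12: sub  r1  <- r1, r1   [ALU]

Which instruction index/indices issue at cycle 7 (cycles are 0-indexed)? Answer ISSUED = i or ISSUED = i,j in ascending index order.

0. st.MEM+beq.BR @i0+i1  | pair
1. or.ALU+st.MEM @i2+i3  | pair
2. or.ALU @i4  | RAW r1
3. st.MEM+bne.BR @i5+i6  | pair
4. sub.ALU @i7  | RAW r1
5. add.ALU @i8  | RAW r3
6. sub.ALU @i9  | RAW r0
7. ld.MEM @i10  | no-port MEM/MEM
8. ld.MEM+sub.ALU @i11+i12  | pair

ISSUED = 10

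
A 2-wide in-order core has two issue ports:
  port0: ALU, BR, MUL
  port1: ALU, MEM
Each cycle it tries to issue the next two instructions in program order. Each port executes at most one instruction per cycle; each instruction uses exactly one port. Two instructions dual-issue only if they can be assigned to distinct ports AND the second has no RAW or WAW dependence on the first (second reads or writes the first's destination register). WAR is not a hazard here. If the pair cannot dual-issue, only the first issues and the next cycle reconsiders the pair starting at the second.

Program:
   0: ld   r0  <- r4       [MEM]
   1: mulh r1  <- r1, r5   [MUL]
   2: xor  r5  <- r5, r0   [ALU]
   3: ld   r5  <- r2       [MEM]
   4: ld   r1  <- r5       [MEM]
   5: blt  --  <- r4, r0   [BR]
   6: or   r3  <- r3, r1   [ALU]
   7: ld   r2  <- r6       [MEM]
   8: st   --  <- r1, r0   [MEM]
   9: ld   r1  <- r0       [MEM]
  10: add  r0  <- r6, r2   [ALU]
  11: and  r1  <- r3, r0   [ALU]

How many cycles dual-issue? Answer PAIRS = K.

[0] i0+i1  ld.MEM;mulh.MUL  -- pair
[1] i2  xor.ALU  -- WAW r5
[2] i3  ld.MEM  -- no-port MEM/MEM
[3] i4+i5  ld.MEM;blt.BR  -- pair
[4] i6+i7  or.ALU;ld.MEM  -- pair
[5] i8  st.MEM  -- no-port MEM/MEM
[6] i9+i10  ld.MEM;add.ALU  -- pair
[7] i11  and.ALU  -- tail

PAIRS = 4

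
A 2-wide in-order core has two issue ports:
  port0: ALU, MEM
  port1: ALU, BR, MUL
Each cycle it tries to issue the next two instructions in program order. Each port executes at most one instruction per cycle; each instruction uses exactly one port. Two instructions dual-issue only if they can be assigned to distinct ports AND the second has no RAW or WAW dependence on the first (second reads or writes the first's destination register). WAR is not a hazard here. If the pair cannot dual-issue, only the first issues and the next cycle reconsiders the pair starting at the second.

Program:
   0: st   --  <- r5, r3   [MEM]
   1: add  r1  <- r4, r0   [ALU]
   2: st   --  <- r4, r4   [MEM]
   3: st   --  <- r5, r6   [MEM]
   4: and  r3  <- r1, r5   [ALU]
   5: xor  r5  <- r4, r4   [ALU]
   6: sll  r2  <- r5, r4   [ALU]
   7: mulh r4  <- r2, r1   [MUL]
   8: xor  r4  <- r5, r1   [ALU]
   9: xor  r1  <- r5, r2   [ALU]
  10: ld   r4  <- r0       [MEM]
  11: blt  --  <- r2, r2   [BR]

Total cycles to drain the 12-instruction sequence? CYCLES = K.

#0 head=0: st add i0/i1 dual
#1 head=2: st i2 no-port MEM/MEM
#2 head=3: st and i3/i4 dual
#3 head=5: xor i5 RAW r5
#4 head=6: sll i6 RAW r2
#5 head=7: mulh i7 WAW r4
#6 head=8: xor xor i8/i9 dual
#7 head=10: ld blt i10/i11 dual

CYCLES = 8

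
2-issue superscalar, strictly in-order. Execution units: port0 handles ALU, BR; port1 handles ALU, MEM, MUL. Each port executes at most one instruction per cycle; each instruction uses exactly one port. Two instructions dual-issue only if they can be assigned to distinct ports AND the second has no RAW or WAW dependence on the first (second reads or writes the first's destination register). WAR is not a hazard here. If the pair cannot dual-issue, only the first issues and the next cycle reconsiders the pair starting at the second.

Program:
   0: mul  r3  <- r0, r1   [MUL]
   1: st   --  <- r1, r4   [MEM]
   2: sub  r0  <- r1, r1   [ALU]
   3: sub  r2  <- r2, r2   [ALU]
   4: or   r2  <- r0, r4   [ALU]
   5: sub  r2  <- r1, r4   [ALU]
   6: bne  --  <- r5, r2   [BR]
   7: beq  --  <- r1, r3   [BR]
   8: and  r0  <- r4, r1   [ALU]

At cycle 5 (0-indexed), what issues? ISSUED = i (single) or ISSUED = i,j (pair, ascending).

0. mul @i0  | no-port MUL/MEM
1. st/sub @i1&i2  | pair
2. sub @i3  | WAW r2
3. or @i4  | WAW r2
4. sub @i5  | RAW r2
5. bne @i6  | no-port BR/BR
6. beq/and @i7&i8  | pair

ISSUED = 6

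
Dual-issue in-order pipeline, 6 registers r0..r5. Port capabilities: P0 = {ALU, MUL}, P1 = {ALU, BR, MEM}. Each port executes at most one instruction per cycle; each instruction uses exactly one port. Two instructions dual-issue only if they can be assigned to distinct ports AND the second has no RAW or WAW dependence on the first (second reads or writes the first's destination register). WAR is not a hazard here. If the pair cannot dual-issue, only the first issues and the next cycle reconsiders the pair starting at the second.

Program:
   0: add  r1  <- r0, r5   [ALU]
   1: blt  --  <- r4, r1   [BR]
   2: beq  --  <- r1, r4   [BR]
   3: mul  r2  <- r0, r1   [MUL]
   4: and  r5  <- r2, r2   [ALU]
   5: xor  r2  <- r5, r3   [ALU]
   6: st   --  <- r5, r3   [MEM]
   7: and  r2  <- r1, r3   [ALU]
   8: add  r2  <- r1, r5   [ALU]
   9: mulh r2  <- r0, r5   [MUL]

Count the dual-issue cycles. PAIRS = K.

#0 head=0: add i0 RAW r1
#1 head=1: blt i1 no-port BR/BR
#2 head=2: beq mul i2+i3 dual
#3 head=4: and i4 RAW r5
#4 head=5: xor st i5+i6 dual
#5 head=7: and i7 WAW r2
#6 head=8: add i8 WAW r2
#7 head=9: mulh i9 tail

PAIRS = 2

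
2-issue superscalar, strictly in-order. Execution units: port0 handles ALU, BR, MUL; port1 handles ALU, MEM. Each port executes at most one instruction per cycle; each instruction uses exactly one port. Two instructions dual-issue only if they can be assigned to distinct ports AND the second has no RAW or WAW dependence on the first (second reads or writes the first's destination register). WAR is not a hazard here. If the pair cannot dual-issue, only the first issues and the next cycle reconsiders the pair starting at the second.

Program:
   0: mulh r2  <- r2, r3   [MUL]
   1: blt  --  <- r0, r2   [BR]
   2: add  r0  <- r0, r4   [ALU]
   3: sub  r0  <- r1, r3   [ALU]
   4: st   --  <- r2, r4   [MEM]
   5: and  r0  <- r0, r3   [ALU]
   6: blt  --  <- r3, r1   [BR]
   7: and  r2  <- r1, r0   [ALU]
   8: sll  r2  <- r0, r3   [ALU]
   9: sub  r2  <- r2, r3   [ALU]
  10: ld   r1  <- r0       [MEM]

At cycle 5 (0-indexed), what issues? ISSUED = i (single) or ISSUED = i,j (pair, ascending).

[0] i0  mulh.MUL  -- no-port MUL/BR
[1] i1/i2  blt.BR;add.ALU  -- 2-wide
[2] i3/i4  sub.ALU;st.MEM  -- 2-wide
[3] i5/i6  and.ALU;blt.BR  -- 2-wide
[4] i7  and.ALU  -- WAW r2
[5] i8  sll.ALU  -- RAW+WAW r2
[6] i9/i10  sub.ALU;ld.MEM  -- 2-wide

ISSUED = 8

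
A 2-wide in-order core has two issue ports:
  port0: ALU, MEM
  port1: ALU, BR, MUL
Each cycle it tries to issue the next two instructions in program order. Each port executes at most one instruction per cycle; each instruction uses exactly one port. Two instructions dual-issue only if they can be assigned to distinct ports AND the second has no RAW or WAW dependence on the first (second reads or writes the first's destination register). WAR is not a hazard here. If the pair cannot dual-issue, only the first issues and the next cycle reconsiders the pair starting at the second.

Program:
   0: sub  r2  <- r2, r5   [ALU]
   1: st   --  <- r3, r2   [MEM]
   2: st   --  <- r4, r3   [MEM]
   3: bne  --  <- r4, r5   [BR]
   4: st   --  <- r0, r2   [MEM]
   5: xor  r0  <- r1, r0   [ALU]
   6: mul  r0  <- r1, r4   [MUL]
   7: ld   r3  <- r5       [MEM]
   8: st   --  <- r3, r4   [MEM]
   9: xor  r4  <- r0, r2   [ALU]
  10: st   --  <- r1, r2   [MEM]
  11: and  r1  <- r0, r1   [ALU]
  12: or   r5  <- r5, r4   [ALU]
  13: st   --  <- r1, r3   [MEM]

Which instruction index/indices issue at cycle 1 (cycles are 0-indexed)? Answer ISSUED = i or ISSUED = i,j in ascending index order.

ISSUED = 1

  cy0 -> i0 (sub.ALU) RAW r2
  cy1 -> i1 (st.MEM) no-port MEM/MEM
  cy2 -> i2,i3 (st.MEM/bne.BR) dual
  cy3 -> i4,i5 (st.MEM/xor.ALU) dual
  cy4 -> i6,i7 (mul.MUL/ld.MEM) dual
  cy5 -> i8,i9 (st.MEM/xor.ALU) dual
  cy6 -> i10,i11 (st.MEM/and.ALU) dual
  cy7 -> i12,i13 (or.ALU/st.MEM) dual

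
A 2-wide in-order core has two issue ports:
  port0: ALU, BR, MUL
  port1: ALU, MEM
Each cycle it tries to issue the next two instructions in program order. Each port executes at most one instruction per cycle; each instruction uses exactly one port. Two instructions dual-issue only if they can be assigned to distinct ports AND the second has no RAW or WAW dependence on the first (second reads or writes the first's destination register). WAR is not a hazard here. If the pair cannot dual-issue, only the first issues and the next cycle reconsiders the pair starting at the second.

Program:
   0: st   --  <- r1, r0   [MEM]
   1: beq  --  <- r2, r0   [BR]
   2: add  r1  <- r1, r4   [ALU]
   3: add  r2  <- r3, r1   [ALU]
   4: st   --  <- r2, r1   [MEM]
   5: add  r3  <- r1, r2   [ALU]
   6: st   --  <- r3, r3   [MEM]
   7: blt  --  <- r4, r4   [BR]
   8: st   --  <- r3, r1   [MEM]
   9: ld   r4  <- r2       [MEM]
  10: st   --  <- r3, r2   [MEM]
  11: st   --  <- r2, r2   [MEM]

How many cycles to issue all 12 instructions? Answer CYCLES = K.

t=0 i0/i1:st beq ; dual
t=1 i2:add ; RAW r1
t=2 i3:add ; RAW r2
t=3 i4/i5:st add ; dual
t=4 i6/i7:st blt ; dual
t=5 i8:st ; no-port MEM/MEM
t=6 i9:ld ; no-port MEM/MEM
t=7 i10:st ; no-port MEM/MEM
t=8 i11:st ; tail

CYCLES = 9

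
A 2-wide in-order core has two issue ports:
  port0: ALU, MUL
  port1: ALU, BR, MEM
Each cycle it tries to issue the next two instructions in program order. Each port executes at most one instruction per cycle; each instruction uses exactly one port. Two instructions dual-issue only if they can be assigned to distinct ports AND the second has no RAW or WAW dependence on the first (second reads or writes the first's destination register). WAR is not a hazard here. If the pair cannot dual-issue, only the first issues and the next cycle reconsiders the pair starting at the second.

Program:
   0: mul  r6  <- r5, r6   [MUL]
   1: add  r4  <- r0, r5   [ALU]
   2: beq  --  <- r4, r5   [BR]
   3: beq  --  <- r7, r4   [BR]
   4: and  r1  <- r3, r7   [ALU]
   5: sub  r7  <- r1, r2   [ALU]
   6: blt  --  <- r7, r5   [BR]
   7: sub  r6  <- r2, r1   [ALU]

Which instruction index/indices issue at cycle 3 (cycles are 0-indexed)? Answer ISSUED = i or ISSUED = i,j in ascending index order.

t=0 i0&i1:mul/add ; pair
t=1 i2:beq ; no-port BR/BR
t=2 i3&i4:beq/and ; pair
t=3 i5:sub ; RAW r7
t=4 i6&i7:blt/sub ; pair

ISSUED = 5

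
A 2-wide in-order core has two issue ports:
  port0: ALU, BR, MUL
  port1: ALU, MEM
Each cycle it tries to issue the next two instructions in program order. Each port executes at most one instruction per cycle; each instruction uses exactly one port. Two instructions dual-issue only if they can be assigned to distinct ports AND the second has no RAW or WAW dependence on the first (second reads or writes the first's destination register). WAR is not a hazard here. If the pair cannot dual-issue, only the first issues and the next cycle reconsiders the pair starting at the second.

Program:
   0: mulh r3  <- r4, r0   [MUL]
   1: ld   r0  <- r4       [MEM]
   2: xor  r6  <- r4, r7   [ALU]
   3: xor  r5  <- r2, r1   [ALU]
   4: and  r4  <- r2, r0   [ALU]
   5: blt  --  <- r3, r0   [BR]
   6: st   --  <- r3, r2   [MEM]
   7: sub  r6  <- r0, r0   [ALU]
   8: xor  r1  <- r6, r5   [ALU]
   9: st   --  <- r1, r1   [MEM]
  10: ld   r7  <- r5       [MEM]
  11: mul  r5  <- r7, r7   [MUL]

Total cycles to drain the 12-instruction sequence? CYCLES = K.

  cy0 -> i0&i1 (mulh.MUL+ld.MEM) pair
  cy1 -> i2&i3 (xor.ALU+xor.ALU) pair
  cy2 -> i4&i5 (and.ALU+blt.BR) pair
  cy3 -> i6&i7 (st.MEM+sub.ALU) pair
  cy4 -> i8 (xor.ALU) RAW r1
  cy5 -> i9 (st.MEM) no-port MEM/MEM
  cy6 -> i10 (ld.MEM) RAW r7
  cy7 -> i11 (mul.MUL) tail

CYCLES = 8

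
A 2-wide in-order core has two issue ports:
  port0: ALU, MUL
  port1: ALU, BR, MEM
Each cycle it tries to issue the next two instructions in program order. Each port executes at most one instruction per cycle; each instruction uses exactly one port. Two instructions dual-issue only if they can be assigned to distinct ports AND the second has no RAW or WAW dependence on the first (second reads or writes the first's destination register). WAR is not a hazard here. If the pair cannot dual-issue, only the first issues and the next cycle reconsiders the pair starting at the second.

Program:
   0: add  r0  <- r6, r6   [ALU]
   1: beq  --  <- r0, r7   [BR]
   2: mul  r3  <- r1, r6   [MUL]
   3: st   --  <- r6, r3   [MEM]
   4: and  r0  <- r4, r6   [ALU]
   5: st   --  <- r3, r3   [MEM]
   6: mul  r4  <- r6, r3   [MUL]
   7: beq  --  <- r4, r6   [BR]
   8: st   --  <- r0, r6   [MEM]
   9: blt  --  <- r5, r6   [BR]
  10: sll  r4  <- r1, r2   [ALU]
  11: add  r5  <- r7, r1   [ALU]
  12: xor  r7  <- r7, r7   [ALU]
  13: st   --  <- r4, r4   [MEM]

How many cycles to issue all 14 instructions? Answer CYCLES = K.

CYCLES = 9

c0: i0 add  RAW r0
c1: i1/i2 beq mul  2-wide
c2: i3/i4 st and  2-wide
c3: i5/i6 st mul  2-wide
c4: i7 beq  no-port BR/MEM
c5: i8 st  no-port MEM/BR
c6: i9/i10 blt sll  2-wide
c7: i11/i12 add xor  2-wide
c8: i13 st  tail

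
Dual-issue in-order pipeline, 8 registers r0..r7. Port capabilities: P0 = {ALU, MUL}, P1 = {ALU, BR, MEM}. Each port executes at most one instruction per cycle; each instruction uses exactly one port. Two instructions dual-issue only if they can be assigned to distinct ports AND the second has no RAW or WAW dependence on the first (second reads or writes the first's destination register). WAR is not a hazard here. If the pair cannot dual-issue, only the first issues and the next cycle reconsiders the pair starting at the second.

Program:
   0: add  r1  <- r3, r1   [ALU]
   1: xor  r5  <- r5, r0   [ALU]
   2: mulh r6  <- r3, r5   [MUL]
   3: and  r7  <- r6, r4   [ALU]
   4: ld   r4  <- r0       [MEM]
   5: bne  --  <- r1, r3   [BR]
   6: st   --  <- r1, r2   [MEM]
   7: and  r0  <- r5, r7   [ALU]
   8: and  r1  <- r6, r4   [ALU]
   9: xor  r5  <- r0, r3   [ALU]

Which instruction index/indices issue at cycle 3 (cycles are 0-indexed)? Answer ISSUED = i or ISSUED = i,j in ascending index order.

ISSUED = 5

0. add xor @i0&i1  | 2-wide
1. mulh @i2  | RAW r6
2. and ld @i3&i4  | 2-wide
3. bne @i5  | no-port BR/MEM
4. st and @i6&i7  | 2-wide
5. and xor @i8&i9  | 2-wide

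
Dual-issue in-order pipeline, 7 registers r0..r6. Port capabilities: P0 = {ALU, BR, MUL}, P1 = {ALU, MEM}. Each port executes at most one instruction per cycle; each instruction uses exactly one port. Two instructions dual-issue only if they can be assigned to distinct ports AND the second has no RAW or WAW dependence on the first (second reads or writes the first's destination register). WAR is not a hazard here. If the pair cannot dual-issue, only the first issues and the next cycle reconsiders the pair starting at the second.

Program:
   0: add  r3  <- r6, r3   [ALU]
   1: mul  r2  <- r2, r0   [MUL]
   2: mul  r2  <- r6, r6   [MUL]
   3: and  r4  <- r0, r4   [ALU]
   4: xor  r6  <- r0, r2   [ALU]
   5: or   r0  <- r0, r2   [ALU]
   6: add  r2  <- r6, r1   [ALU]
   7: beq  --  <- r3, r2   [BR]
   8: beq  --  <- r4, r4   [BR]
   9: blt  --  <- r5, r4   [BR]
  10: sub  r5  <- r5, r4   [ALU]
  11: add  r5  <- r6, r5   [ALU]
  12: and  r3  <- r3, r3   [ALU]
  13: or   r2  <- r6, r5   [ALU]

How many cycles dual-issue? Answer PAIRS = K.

t=0 i0+i1:add.ALU mul.MUL ; 2-wide
t=1 i2+i3:mul.MUL and.ALU ; 2-wide
t=2 i4+i5:xor.ALU or.ALU ; 2-wide
t=3 i6:add.ALU ; RAW r2
t=4 i7:beq.BR ; no-port BR/BR
t=5 i8:beq.BR ; no-port BR/BR
t=6 i9+i10:blt.BR sub.ALU ; 2-wide
t=7 i11+i12:add.ALU and.ALU ; 2-wide
t=8 i13:or.ALU ; tail

PAIRS = 5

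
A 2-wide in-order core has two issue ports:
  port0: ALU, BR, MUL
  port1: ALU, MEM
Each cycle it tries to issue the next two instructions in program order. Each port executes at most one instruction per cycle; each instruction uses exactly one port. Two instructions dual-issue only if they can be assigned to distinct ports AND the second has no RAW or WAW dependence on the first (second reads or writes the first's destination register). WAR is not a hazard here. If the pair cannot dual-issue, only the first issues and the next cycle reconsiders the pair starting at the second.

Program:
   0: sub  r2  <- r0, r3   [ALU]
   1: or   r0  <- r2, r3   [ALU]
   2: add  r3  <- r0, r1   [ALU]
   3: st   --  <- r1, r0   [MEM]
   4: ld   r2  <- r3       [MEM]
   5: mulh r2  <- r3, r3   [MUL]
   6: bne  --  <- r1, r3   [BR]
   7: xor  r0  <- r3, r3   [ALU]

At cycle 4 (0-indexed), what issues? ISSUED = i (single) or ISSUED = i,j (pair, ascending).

#0 head=0: sub i0 RAW r2
#1 head=1: or i1 RAW r0
#2 head=2: add+st i2,i3 2-wide
#3 head=4: ld i4 WAW r2
#4 head=5: mulh i5 no-port MUL/BR
#5 head=6: bne+xor i6,i7 2-wide

ISSUED = 5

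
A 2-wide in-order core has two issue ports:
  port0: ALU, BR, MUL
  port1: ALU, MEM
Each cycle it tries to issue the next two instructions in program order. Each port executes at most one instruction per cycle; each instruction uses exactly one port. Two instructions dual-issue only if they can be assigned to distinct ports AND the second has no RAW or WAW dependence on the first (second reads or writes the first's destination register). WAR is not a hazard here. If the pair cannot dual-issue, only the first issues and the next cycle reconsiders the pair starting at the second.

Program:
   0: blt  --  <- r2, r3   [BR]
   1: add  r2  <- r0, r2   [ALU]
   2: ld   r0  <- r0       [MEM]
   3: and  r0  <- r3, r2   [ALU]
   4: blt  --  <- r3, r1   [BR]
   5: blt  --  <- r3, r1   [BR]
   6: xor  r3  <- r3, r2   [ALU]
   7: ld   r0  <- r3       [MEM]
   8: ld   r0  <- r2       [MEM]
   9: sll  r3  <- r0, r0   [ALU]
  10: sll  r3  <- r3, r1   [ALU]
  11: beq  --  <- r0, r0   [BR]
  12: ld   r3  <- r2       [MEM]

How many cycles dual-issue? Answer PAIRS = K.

PAIRS = 4

[0] i0+i1  blt+add  -- pair
[1] i2  ld  -- WAW r0
[2] i3+i4  and+blt  -- pair
[3] i5+i6  blt+xor  -- pair
[4] i7  ld  -- no-port MEM/MEM
[5] i8  ld  -- RAW r0
[6] i9  sll  -- RAW+WAW r3
[7] i10+i11  sll+beq  -- pair
[8] i12  ld  -- tail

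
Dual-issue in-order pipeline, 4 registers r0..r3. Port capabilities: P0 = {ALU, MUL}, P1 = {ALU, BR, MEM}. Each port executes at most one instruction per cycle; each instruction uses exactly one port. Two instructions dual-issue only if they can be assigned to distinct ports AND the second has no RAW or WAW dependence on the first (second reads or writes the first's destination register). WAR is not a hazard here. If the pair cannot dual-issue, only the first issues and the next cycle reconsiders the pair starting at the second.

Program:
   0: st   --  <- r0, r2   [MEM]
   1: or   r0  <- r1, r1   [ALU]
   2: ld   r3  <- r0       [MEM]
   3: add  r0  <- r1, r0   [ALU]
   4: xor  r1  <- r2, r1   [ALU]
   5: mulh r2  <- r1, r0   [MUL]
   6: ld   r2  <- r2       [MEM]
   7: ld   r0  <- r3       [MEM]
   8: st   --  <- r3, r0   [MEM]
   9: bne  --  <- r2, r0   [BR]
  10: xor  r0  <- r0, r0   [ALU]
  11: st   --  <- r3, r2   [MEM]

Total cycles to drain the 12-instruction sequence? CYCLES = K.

0. st;or @i0,i1  | 2-wide
1. ld;add @i2,i3  | 2-wide
2. xor @i4  | RAW r1
3. mulh @i5  | RAW+WAW r2
4. ld @i6  | no-port MEM/MEM
5. ld @i7  | no-port MEM/MEM
6. st @i8  | no-port MEM/BR
7. bne;xor @i9,i10  | 2-wide
8. st @i11  | tail

CYCLES = 9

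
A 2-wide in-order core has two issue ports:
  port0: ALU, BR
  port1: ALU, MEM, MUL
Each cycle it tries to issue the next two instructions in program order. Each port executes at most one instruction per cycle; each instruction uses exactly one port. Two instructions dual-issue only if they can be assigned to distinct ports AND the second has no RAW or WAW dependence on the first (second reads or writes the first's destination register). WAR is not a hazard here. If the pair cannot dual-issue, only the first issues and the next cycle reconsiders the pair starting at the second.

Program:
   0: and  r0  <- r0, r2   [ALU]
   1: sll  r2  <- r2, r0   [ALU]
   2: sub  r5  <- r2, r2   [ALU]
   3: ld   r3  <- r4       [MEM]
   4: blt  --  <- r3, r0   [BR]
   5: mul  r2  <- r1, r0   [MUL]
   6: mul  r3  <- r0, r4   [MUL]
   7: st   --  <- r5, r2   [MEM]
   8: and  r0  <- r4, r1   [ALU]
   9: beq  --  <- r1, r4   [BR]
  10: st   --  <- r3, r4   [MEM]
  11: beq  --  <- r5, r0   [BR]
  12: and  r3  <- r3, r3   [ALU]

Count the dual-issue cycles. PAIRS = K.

PAIRS = 5

c0: i0 and  RAW r0
c1: i1 sll  RAW r2
c2: i2,i3 sub/ld  dual
c3: i4,i5 blt/mul  dual
c4: i6 mul  no-port MUL/MEM
c5: i7,i8 st/and  dual
c6: i9,i10 beq/st  dual
c7: i11,i12 beq/and  dual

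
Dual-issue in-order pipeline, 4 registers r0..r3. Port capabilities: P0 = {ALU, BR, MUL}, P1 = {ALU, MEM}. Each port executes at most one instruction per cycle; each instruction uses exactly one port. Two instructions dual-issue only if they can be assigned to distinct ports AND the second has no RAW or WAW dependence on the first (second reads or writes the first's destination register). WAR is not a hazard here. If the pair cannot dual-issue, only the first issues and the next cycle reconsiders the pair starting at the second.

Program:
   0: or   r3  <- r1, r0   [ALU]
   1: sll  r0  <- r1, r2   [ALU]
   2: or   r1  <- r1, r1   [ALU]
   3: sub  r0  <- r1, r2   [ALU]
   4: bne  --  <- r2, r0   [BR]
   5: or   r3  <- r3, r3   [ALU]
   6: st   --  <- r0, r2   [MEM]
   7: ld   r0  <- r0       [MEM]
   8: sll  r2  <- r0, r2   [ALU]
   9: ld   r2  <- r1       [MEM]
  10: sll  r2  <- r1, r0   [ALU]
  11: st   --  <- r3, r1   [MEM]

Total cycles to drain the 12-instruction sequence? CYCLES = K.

t=0 i0+i1:or;sll ; pair
t=1 i2:or ; RAW r1
t=2 i3:sub ; RAW r0
t=3 i4+i5:bne;or ; pair
t=4 i6:st ; no-port MEM/MEM
t=5 i7:ld ; RAW r0
t=6 i8:sll ; WAW r2
t=7 i9:ld ; WAW r2
t=8 i10+i11:sll;st ; pair

CYCLES = 9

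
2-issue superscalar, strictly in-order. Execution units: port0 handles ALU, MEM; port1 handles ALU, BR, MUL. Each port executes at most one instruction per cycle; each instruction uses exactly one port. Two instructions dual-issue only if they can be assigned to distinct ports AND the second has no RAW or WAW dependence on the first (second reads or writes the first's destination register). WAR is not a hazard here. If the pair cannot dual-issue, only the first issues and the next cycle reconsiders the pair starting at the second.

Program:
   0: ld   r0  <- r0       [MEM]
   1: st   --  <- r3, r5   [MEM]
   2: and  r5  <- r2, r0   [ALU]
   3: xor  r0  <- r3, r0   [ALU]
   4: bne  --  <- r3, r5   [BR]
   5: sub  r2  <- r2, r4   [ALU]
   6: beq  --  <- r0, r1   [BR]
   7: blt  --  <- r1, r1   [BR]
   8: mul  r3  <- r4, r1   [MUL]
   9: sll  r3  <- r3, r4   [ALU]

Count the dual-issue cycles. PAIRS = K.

PAIRS = 3

0. ld.MEM @i0  | no-port MEM/MEM
1. st.MEM/and.ALU @i1,i2  | 2-wide
2. xor.ALU/bne.BR @i3,i4  | 2-wide
3. sub.ALU/beq.BR @i5,i6  | 2-wide
4. blt.BR @i7  | no-port BR/MUL
5. mul.MUL @i8  | RAW+WAW r3
6. sll.ALU @i9  | tail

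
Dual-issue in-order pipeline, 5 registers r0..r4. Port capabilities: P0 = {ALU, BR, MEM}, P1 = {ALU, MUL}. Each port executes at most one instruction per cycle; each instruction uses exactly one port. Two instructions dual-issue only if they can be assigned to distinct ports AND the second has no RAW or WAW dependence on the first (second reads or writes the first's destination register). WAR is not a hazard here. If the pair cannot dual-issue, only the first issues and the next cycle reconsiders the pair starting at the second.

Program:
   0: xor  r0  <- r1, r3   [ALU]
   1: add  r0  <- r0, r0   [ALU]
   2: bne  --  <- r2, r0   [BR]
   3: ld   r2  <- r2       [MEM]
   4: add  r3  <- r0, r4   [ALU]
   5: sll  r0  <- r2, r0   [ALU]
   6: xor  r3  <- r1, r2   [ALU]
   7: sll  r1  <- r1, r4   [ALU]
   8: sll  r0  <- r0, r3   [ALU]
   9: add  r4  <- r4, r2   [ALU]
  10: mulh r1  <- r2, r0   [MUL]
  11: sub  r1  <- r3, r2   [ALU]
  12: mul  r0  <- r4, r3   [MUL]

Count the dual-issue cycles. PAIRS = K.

PAIRS = 5

t=0 i0:xor ; RAW+WAW r0
t=1 i1:add ; RAW r0
t=2 i2:bne ; no-port BR/MEM
t=3 i3&i4:ld/add ; dual
t=4 i5&i6:sll/xor ; dual
t=5 i7&i8:sll/sll ; dual
t=6 i9&i10:add/mulh ; dual
t=7 i11&i12:sub/mul ; dual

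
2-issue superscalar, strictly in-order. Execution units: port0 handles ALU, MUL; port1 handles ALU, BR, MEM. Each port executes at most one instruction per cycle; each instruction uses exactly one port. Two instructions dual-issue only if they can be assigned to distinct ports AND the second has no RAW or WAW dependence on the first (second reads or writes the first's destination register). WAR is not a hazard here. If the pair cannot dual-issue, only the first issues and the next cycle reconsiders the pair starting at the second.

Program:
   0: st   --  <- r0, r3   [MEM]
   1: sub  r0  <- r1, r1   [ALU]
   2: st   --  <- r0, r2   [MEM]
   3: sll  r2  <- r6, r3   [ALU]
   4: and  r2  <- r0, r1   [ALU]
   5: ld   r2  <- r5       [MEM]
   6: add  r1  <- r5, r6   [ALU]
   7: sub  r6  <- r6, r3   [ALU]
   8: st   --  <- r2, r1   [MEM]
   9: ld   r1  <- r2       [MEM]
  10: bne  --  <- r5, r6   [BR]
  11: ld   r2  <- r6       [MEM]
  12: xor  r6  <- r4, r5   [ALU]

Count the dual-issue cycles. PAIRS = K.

PAIRS = 5

c0: i0&i1 st/sub  2-wide
c1: i2&i3 st/sll  2-wide
c2: i4 and  WAW r2
c3: i5&i6 ld/add  2-wide
c4: i7&i8 sub/st  2-wide
c5: i9 ld  no-port MEM/BR
c6: i10 bne  no-port BR/MEM
c7: i11&i12 ld/xor  2-wide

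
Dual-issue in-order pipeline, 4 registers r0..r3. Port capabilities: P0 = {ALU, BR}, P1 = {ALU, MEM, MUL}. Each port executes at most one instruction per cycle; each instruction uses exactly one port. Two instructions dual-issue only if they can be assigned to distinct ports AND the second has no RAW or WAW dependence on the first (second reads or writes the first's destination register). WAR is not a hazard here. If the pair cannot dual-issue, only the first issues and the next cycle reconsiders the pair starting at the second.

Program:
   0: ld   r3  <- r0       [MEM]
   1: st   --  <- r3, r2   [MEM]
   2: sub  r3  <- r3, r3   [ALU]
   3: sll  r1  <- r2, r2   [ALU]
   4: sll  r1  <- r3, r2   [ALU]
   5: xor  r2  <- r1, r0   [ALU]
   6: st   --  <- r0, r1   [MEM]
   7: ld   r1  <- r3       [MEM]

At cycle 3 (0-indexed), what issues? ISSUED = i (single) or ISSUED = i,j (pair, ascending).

ISSUED = 4

c0: i0 ld.MEM  no-port MEM/MEM
c1: i1&i2 st.MEM sub.ALU  2-wide
c2: i3 sll.ALU  WAW r1
c3: i4 sll.ALU  RAW r1
c4: i5&i6 xor.ALU st.MEM  2-wide
c5: i7 ld.MEM  tail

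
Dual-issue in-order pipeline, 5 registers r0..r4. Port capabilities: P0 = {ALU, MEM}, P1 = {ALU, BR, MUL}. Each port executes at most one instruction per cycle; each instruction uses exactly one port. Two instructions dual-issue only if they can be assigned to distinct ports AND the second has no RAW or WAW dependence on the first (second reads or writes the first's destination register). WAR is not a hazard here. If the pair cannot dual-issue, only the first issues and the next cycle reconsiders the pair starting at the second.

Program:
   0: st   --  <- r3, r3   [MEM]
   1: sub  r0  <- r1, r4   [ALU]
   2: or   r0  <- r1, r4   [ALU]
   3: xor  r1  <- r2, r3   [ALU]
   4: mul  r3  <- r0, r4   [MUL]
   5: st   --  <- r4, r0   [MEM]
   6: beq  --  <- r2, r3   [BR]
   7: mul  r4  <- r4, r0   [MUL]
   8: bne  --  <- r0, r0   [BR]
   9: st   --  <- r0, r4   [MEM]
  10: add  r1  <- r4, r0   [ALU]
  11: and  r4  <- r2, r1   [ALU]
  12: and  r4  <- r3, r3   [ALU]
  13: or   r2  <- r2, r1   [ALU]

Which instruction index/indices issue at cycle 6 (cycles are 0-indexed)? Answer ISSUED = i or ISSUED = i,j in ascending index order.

#0 head=0: st.MEM+sub.ALU i0/i1 dual
#1 head=2: or.ALU+xor.ALU i2/i3 dual
#2 head=4: mul.MUL+st.MEM i4/i5 dual
#3 head=6: beq.BR i6 no-port BR/MUL
#4 head=7: mul.MUL i7 no-port MUL/BR
#5 head=8: bne.BR+st.MEM i8/i9 dual
#6 head=10: add.ALU i10 RAW r1
#7 head=11: and.ALU i11 WAW r4
#8 head=12: and.ALU+or.ALU i12/i13 dual

ISSUED = 10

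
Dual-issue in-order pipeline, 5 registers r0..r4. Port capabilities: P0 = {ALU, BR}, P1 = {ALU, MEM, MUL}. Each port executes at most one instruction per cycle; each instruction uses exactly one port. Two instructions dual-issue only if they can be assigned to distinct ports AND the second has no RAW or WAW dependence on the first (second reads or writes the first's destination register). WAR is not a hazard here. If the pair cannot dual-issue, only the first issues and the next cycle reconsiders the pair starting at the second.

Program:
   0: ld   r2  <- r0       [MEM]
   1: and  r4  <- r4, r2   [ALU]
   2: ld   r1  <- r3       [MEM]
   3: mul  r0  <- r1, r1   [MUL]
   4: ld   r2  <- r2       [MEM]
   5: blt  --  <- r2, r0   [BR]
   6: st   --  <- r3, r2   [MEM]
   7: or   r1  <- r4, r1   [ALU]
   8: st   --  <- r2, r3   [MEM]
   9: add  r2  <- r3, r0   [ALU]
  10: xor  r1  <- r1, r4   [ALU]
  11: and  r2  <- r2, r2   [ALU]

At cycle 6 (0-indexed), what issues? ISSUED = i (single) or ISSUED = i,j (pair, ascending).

0. ld @i0  | RAW r2
1. and+ld @i1,i2  | 2-wide
2. mul @i3  | no-port MUL/MEM
3. ld @i4  | RAW r2
4. blt+st @i5,i6  | 2-wide
5. or+st @i7,i8  | 2-wide
6. add+xor @i9,i10  | 2-wide
7. and @i11  | tail

ISSUED = 9,10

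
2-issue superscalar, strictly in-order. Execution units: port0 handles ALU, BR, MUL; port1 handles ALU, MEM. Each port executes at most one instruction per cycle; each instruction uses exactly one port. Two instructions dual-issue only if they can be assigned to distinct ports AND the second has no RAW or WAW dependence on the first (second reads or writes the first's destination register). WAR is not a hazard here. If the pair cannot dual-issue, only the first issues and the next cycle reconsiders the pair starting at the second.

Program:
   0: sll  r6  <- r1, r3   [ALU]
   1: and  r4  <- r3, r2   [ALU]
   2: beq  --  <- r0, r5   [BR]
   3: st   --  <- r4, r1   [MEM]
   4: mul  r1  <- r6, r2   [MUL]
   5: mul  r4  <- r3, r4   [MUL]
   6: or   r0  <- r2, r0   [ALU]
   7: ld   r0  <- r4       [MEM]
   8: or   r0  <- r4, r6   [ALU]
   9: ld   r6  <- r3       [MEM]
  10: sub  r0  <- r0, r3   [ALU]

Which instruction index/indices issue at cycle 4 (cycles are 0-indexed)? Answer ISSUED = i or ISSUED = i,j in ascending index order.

ISSUED = 7

c0: i0,i1 sll+and  dual
c1: i2,i3 beq+st  dual
c2: i4 mul  no-port MUL/MUL
c3: i5,i6 mul+or  dual
c4: i7 ld  WAW r0
c5: i8,i9 or+ld  dual
c6: i10 sub  tail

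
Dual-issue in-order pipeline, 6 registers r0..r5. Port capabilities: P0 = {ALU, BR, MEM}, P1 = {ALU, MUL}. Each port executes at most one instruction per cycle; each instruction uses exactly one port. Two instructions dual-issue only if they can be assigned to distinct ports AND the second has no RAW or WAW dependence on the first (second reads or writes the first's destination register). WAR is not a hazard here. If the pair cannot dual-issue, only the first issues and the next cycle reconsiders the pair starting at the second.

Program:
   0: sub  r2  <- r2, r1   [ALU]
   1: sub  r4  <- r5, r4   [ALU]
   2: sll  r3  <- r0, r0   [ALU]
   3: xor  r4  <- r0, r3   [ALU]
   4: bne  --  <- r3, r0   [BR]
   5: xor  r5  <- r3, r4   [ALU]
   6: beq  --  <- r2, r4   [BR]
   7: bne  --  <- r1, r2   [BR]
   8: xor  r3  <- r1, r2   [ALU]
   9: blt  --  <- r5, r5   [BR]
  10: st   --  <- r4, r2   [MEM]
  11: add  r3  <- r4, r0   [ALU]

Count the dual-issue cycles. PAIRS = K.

PAIRS = 5

#0 head=0: sub.ALU/sub.ALU i0/i1 pair
#1 head=2: sll.ALU i2 RAW r3
#2 head=3: xor.ALU/bne.BR i3/i4 pair
#3 head=5: xor.ALU/beq.BR i5/i6 pair
#4 head=7: bne.BR/xor.ALU i7/i8 pair
#5 head=9: blt.BR i9 no-port BR/MEM
#6 head=10: st.MEM/add.ALU i10/i11 pair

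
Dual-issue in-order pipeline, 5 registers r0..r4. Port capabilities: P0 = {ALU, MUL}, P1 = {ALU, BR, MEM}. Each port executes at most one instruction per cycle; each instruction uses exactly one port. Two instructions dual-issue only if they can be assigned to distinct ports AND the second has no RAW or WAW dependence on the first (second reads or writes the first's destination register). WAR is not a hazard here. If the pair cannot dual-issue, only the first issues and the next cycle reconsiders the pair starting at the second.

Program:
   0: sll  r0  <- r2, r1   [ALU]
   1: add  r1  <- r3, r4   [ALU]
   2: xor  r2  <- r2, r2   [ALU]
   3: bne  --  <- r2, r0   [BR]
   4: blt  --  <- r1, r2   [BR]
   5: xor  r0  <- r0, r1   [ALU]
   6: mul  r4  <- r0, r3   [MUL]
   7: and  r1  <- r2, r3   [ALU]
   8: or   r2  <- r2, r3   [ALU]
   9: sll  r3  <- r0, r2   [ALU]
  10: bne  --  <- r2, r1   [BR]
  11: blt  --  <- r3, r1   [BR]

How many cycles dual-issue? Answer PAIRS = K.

PAIRS = 4

t=0 i0+i1:sll.ALU+add.ALU ; pair
t=1 i2:xor.ALU ; RAW r2
t=2 i3:bne.BR ; no-port BR/BR
t=3 i4+i5:blt.BR+xor.ALU ; pair
t=4 i6+i7:mul.MUL+and.ALU ; pair
t=5 i8:or.ALU ; RAW r2
t=6 i9+i10:sll.ALU+bne.BR ; pair
t=7 i11:blt.BR ; tail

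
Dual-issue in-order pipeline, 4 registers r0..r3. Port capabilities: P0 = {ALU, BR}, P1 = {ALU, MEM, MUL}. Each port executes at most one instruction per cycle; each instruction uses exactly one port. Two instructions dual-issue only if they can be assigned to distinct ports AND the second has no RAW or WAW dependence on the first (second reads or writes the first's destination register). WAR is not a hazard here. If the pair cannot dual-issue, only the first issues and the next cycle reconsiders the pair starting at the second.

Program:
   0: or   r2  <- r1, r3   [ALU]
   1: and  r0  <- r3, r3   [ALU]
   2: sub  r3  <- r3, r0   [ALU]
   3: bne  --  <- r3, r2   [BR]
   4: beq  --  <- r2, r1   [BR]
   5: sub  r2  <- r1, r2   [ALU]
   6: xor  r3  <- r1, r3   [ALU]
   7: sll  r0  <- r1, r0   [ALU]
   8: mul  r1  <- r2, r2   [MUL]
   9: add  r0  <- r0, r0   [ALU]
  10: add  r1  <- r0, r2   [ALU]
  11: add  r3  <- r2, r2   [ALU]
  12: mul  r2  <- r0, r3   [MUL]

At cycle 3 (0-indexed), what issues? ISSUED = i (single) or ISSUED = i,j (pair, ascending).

c0: i0&i1 or+and  pair
c1: i2 sub  RAW r3
c2: i3 bne  no-port BR/BR
c3: i4&i5 beq+sub  pair
c4: i6&i7 xor+sll  pair
c5: i8&i9 mul+add  pair
c6: i10&i11 add+add  pair
c7: i12 mul  tail

ISSUED = 4,5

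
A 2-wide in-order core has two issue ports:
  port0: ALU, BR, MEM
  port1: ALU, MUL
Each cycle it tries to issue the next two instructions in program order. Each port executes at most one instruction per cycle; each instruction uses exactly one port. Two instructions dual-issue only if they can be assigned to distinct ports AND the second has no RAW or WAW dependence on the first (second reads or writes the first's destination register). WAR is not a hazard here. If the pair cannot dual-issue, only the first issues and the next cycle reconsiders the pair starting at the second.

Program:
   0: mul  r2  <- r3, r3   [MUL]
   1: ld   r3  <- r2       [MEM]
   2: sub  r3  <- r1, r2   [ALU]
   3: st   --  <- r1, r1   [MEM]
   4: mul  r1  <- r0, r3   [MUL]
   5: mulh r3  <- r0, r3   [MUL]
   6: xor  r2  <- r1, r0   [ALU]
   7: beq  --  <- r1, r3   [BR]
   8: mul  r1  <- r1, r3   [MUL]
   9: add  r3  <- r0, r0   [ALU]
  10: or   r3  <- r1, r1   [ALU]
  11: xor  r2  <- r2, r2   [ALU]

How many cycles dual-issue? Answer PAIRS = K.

  cy0 -> i0 (mul) RAW r2
  cy1 -> i1 (ld) WAW r3
  cy2 -> i2&i3 (sub;st) 2-wide
  cy3 -> i4 (mul) no-port MUL/MUL
  cy4 -> i5&i6 (mulh;xor) 2-wide
  cy5 -> i7&i8 (beq;mul) 2-wide
  cy6 -> i9 (add) WAW r3
  cy7 -> i10&i11 (or;xor) 2-wide

PAIRS = 4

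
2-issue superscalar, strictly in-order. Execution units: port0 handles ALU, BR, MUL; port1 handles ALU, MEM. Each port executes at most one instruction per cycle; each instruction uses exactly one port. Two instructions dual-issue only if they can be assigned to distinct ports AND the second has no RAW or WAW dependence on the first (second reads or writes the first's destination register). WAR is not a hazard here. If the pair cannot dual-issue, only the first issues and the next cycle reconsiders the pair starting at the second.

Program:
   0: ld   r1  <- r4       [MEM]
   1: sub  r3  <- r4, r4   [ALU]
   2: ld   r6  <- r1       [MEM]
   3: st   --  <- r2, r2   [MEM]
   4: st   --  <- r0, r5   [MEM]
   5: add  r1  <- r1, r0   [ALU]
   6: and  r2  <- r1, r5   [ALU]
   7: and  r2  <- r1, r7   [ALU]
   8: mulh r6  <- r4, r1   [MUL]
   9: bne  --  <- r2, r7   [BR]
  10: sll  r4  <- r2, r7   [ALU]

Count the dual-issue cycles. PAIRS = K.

[0] i0,i1  ld.MEM sub.ALU  -- pair
[1] i2  ld.MEM  -- no-port MEM/MEM
[2] i3  st.MEM  -- no-port MEM/MEM
[3] i4,i5  st.MEM add.ALU  -- pair
[4] i6  and.ALU  -- WAW r2
[5] i7,i8  and.ALU mulh.MUL  -- pair
[6] i9,i10  bne.BR sll.ALU  -- pair

PAIRS = 4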